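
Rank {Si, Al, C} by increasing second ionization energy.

Si < Al < C

IE_2 is the cost of taking one more electron from the +1 cation: Si⁺ still has 3 valence electrons; Al⁺ still has 2 valence electrons; C⁺ still has 3 valence electrons.
All are still removing valence electrons, so compare the +1 ions as you would atoms: IE_2 generally rises across a period (higher Z_eff) and falls down a group (larger shell), subject to the usual subshell exceptions.
Valence configurations: Si⁺ [Ne]3s²3p¹, Al⁺ [Ne]3s², C⁺ [He]2s²2p¹.
Si⁺ loses a lone 3p electron whereas Al⁺ must break into a filled 3s² pair, so IE_2(Al) > IE_2(Si) even though Si has the higher nuclear charge.
Tabulated IE_2 (kJ/mol): Si 1577, Al 1817, C 2353.
So the second ionization energies run Si < Al < C.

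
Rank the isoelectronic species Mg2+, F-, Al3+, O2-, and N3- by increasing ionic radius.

Al3+, Mg2+, F-, O2-, N3-

All of these have 10 electrons, so size is governed by nuclear charge alone: the more protons, the stronger the pull on the same electron cloud, and the smaller the ion.
Nuclear charges: Al3+ (Z=13), Mg2+ (Z=12), F- (Z=9), O2- (Z=8), N3- (Z=7).
Smallest to largest: Al3+ < Mg2+ < F- < O2- < N3-.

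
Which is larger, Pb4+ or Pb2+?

Both ions have Z = 82 protons, but Pb4+ has lost more electrons, so its remaining electrons feel a larger effective nuclear charge per electron and are pulled in more tightly.
Higher positive charge → smaller ion, so Pb2+ > Pb4+.

Pb2+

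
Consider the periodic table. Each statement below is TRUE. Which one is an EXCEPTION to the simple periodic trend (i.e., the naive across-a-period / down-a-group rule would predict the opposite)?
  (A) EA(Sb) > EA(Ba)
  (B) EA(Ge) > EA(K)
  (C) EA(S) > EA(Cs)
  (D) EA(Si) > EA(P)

(D)

The general trend: electron affinity increases across a period and decreases down a group.
(A) Sb (period 5, group 15) vs Ba (period 6, group 2): the stated order agrees with the simple trend.
(B) Ge (period 4, group 14) vs K (period 4, group 1): the stated order agrees with the simple trend.
(C) S (period 3, group 16) vs Cs (period 6, group 1): the stated order agrees with the simple trend.
(D) Si (period 3, group 14) vs P (period 3, group 15): the stated order contradicts the simple trend.
The exception is (D): adding an electron to P's half-filled 3p³ is unfavourable, so Si (3p²) has the more exothermic EA.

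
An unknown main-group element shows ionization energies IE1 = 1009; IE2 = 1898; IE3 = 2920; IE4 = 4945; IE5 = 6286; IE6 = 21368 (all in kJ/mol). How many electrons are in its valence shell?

5

Look for the largest jump between consecutive ionization energies: IE6/IE5 ≈ 3.4, far larger than any earlier ratio.
That jump marks the point where a core electron is being removed. So the atom has 5 valence electrons.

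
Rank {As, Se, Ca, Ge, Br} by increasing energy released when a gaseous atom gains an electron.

Ca is in period 4, group 2; Ge is in period 4, group 14; As is in period 4, group 15; Se is in period 4, group 16; Br is in period 4, group 17.
Adding an electron releases more energy for atoms nearer the top right (short of the noble gases).
All lie in period 4; the across-period trend (electron affinity increases left to right) applies, with the exception below.
Note the exception: Ge has a higher electron affinity than As, contrary to the simple trend — adding an electron to As's half-filled 4p³ is unfavourable, so Ge (4p²) has the more exothermic EA.
Approximate values (kJ/mol): Ca 2, Ge 119, As 78, Se 195, Br 325.
So from lowest to highest: Ca < As < Ge < Se < Br.

Ca, As, Ge, Se, Br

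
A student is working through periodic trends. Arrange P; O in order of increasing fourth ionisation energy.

P, O

The fourth ionization energy removes an electron from the +3 ion. For each element: P³⁺ still has 2 valence electrons; O³⁺ still has 3 valence electrons.
All are still removing valence electrons, so compare the +3 ions as you would atoms: IE_4 generally rises across a period (higher Z_eff) and falls down a group (larger shell), subject to the usual subshell exceptions.
Valence configurations: P³⁺ [Ne]3s², O³⁺ [He]2s²2p¹.
The numbers (kJ/mol): P 4964, O 7469.
So the fourth ionization energies run P < O.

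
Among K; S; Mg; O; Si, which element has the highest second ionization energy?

O

Consider each +1 ion: K⁺ is the bare [Ar] core; S⁺ still has 5 valence electrons; Mg⁺ still has 1 valence electron; O⁺ still has 5 valence electrons; Si⁺ still has 3 valence electrons.
Usually core removal costs more than valence removal, but here the competition is close: a tightly held n=2 valence electron can cost more to remove than an n=3 core electron, so the actual values have to decide it.
Valence configurations: S⁺ [Ne]3s²3p³, Mg⁺ [Ne]3s¹, O⁺ [He]2s²2p³, Si⁺ [Ne]3s²3p¹.
The numbers (kJ/mol): K 3052, S 2252, Mg 1451, O 3388, Si 1577.
So the second ionization energies run Mg < Si < S < K < O.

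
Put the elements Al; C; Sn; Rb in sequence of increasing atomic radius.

C < Al < Sn < Rb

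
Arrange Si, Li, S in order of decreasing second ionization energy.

Li > S > Si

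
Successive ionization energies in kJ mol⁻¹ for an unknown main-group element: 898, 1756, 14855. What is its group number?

Group 2

Look for the largest jump between consecutive ionization energies: IE3/IE2 ≈ 8.5, far larger than any earlier ratio.
That jump marks the point where a core electron is being removed. So the atom has 2 valence electrons.
A main-group element with 2 valence electrons is in group 2.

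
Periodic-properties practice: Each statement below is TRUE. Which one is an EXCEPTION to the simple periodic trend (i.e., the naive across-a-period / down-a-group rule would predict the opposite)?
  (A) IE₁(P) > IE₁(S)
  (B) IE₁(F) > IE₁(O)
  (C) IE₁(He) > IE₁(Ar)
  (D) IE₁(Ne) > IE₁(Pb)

The general trend: first ionization energy increases across a period and decreases down a group.
(A) P (period 3, group 15) vs S (period 3, group 16): the stated order contradicts the simple trend.
(B) F (period 2, group 17) vs O (period 2, group 16): the stated order agrees with the simple trend.
(C) He (period 1, group 18) vs Ar (period 3, group 18): the stated order agrees with the simple trend.
(D) Ne (period 2, group 18) vs Pb (period 6, group 14): the stated order agrees with the simple trend.
The exception is (A): S (3p⁴) ionizes more easily than half-filled P (3p³) because the paired 3p electron in S is pushed out by e⁻–e⁻ repulsion.

(A)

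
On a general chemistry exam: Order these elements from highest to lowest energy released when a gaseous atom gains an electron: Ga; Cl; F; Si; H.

H is in period 1, group 1; F is in period 2, group 17; Si is in period 3, group 14; Cl is in period 3, group 17; Ga is in period 4, group 13.
Electron affinity generally becomes more exothermic across a period toward the halogens and less exothermic down a group.
These span different periods and groups, so the two trends combine.
H > Ga: period and group pull opposite ways; the down-group shift dominates (73 vs 29 kJ/mol).
Si > H: the two effects oppose for this pair; the across-period effect wins (134 vs 73 kJ/mol).
F > Si: relative to Si, both the across-period and down-group shifts push F's electron affinity up.
Cl > F: this pair runs against the simple trend — see the exception note.
Note the exception: Cl has a higher electron affinity than F, contrary to the simple trend — F's small 2p subshell makes the incoming electron feel strong e⁻–e⁻ repulsion, so Cl actually releases more energy on gaining an electron.
Approximate values (kJ/mol): H 73, F 328, Si 134, Cl 349, Ga 29.
So from highest to lowest: Cl > F > Si > H > Ga.

Cl, F, Si, H, Ga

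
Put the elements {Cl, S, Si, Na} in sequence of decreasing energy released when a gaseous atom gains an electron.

Na is in period 3, group 1; Si is in period 3, group 14; S is in period 3, group 16; Cl is in period 3, group 17.
Atoms with high Z_eff and room in the valence shell (especially the halogens) have the most exothermic electron affinities.
All lie in period 3, so electron affinity increases left to right.
So from highest to lowest: Cl > S > Si > Na.

Cl > S > Si > Na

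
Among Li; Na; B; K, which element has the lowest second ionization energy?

B

Consider each +1 ion: Li⁺ is the bare [He] core; Na⁺ is the bare [Ne] core; B⁺ still has 2 valence electrons; K⁺ is the bare [Ar] core.
Breaking into a closed-shell core is much more expensive than removing a leftover valence electron — K, Na and Li have the largest IE_2 here.
Approximate IE_2 values (kJ/mol): Li 7298, Na 4562, B 2427, K 3052.
Putting it together, IE_2: B < K < Na < Li.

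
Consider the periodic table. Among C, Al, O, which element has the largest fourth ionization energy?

IE_4 is the cost of taking one more electron from the +3 cation: C³⁺ still has 1 valence electron; Al³⁺ is the bare [Ne] core; O³⁺ still has 3 valence electrons.
Breaking into a closed-shell core is much more expensive than removing a leftover valence electron — Al has the largest IE_4 here.
Valence configurations: C³⁺ [He]2s¹, O³⁺ [He]2s²2p¹.
The numbers (kJ/mol): C 6223, Al 11577, O 7469.
Overall IE_4 order: C < O < Al.

Al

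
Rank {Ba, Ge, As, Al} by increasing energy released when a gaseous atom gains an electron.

Ba < Al < As < Ge

Electron affinity generally becomes more exothermic across a period toward the halogens and less exothermic down a group.
These span different periods and groups, so the two trends combine.
Al > Ba: both effects reinforce here, so Al is clearly the higher of the two.
As > Al: the two effects oppose for this pair; the across-period effect wins (78 vs 42 kJ/mol).
Ge > As: this pair runs against the simple trend — see the exception note.
Note the exception: Ge has a higher electron affinity than As, contrary to the simple trend — adding an electron to As's half-filled 4p³ is unfavourable, so Ge (4p²) has the more exothermic EA.
For reference (kJ/mol): Al 42, Ge 119, As 78, Ba 14.
So from lowest to highest: Ba < Al < As < Ge.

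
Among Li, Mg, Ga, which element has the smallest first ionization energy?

Li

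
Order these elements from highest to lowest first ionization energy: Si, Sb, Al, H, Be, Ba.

H > Be > Sb > Si > Al > Ba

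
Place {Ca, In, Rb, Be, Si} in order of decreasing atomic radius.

Rb > Ca > In > Si > Be

Be is in period 2, group 2; Si is in period 3, group 14; Ca is in period 4, group 2; Rb is in period 5, group 1; In is in period 5, group 13.
Radius decreases left→right (rising Z_eff, same n) and increases top→bottom (higher n).
These span different periods and groups, so the two trends combine.
Si > Be: the two effects oppose for this pair; the down-group effect wins (116 vs 102 pm).
In > Si: relative to Si, both the across-period and down-group shifts push In's atomic radius up.
Ca > In: the two effects oppose for this pair; the across-period effect wins (171 vs 142 pm).
Rb > Ca: both effects reinforce here, so Rb is clearly the larger of the two.
For reference (pm): Be 102, Si 116, Ca 171, Rb 210, In 142.
So from largest to smallest: Rb > Ca > In > Si > Be.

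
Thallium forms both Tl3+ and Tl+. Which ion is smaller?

Both ions have Z = 81 protons, but Tl3+ has lost more electrons, so its remaining electrons feel a larger effective nuclear charge per electron and are pulled in more tightly.
Higher positive charge → smaller ion, so Tl+ > Tl3+.

Tl3+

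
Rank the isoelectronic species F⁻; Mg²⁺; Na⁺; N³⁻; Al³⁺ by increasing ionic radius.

Al³⁺ < Mg²⁺ < Na⁺ < F⁻ < N³⁻

All of these have 10 electrons, so size is governed by nuclear charge alone: the more protons, the stronger the pull on the same electron cloud, and the smaller the ion.
Nuclear charges: Al³⁺ (Z=13), Mg²⁺ (Z=12), Na⁺ (Z=11), F⁻ (Z=9), N³⁻ (Z=7).
Smallest to largest: Al³⁺ < Mg²⁺ < Na⁺ < F⁻ < N³⁻.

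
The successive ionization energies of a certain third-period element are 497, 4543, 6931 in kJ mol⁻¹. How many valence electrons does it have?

1

Look for the largest jump between consecutive ionization energies: IE2/IE1 ≈ 9.1, far larger than any earlier ratio.
That jump marks the point where a core electron is being removed. So the atom has 1 valence electron.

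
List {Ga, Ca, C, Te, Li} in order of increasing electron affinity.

Ca < Ga < Li < C < Te

Li is in period 2, group 1; C is in period 2, group 14; Ca is in period 4, group 2; Ga is in period 4, group 13; Te is in period 5, group 16.
Atoms with high Z_eff and room in the valence shell (especially the halogens) have the most exothermic electron affinities.
Neither a single period nor a single group — weigh both effects.
Ga > Ca: both are in period 4; the period trend gives Ga the larger value.
Li > Ga: the two effects oppose for this pair; the down-group effect wins (60 vs 29 kJ/mol).
C > Li: C lies to the right of Li in period 2, so the across-period effect alone puts C higher.
Te > C: the two effects oppose for this pair; the across-period effect wins (190 vs 122 kJ/mol).
Tabulated electron affinity (kJ/mol): Li 60, C 122, Ca 2, Ga 29, Te 190.
So from lowest to highest: Ca < Ga < Li < C < Te.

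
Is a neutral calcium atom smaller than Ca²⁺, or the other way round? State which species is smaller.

Ca²⁺

Forming Ca²⁺ removes 2 electrons from Ca. Fewer electrons for the same nuclear charge means less shielding and a higher Z_eff on the remaining electrons, and for main-group metals the entire outer shell is lost.
A cation is smaller than its parent atom: Ca²⁺ < Ca.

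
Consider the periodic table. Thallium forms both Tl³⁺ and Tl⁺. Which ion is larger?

Both ions have Z = 81 protons, but Tl³⁺ has lost more electrons, so its remaining electrons feel a larger effective nuclear charge per electron and are pulled in more tightly.
Higher positive charge → smaller ion, so Tl⁺ > Tl³⁺.

Tl⁺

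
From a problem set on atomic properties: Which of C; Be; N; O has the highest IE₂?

O

Consider each +1 ion: C⁺ still has 3 valence electrons; Be⁺ still has 1 valence electron; N⁺ still has 4 valence electrons; O⁺ still has 5 valence electrons.
All are still removing valence electrons, so compare the +1 ions as you would atoms: IE_2 generally rises across a period (higher Z_eff) and falls down a group (larger shell), subject to the usual subshell exceptions.
Valence configurations: C⁺ [He]2s²2p¹, Be⁺ [He]2s¹, N⁺ [He]2s²2p², O⁺ [He]2s²2p³.
The numbers (kJ/mol): C 2353, Be 1757, N 2856, O 3388.
So the second ionization energies run Be < C < N < O.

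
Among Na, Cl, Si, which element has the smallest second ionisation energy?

IE_2 is the cost of taking one more electron from the +1 cation: Na⁺ is the bare [Ne] core; Cl⁺ still has 6 valence electrons; Si⁺ still has 3 valence electrons.
Core electrons are held far more tightly than valence electrons, so Na tops the IE_2 order.
Valence configurations: Cl⁺ [Ne]3s²3p⁴, Si⁺ [Ne]3s²3p¹.
Tabulated IE_2 (kJ/mol): Na 4562, Cl 2298, Si 1577.
Hence IE_2: Si < Cl < Na.

Si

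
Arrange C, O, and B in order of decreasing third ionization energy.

O, C, B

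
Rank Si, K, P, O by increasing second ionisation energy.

Si < P < K < O

Consider each +1 ion: Si⁺ still has 3 valence electrons; K⁺ is the bare [Ar] core; P⁺ still has 4 valence electrons; O⁺ still has 5 valence electrons.
Usually core removal costs more than valence removal, but here the competition is close: a tightly held n=2 valence electron can cost more to remove than an n=3 core electron, so the actual values have to decide it.
Valence configurations: Si⁺ [Ne]3s²3p¹, P⁺ [Ne]3s²3p², O⁺ [He]2s²2p³.
Tabulated IE_2 (kJ/mol): Si 1577, K 3052, P 1907, O 3388.
So the second ionization energies run Si < P < K < O.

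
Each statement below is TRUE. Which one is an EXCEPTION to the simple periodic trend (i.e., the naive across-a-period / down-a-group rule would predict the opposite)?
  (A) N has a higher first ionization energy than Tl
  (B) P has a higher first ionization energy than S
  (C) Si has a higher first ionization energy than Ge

The general trend: first ionization energy increases across a period and decreases down a group.
(A) N (period 2, group 15) vs Tl (period 6, group 13): the stated order agrees with the simple trend.
(B) P (period 3, group 15) vs S (period 3, group 16): the stated order contradicts the simple trend.
(C) Si (period 3, group 14) vs Ge (period 4, group 14): the stated order agrees with the simple trend.
The exception is (B): S (3p⁴) ionizes more easily than half-filled P (3p³) because the paired 3p electron in S is pushed out by e⁻–e⁻ repulsion.

(B)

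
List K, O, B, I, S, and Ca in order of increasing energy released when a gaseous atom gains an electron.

EA tends to increase across a period and decrease down a group, though the pattern is less regular than for IE or radius.
Here both period and group differ, so the two effects have to be weighed against each other.
B > Ca: both effects reinforce here, so B is clearly the higher of the two.
K > B: this pair runs against the simple trend — see the exception note.
O > K: both effects reinforce here, so O is clearly the higher of the two.
S > O: this pair runs against the simple trend — see the exception note.
I > S: the two effects oppose for this pair; the across-period effect wins (295 vs 200 kJ/mol).
Note the exception: K has a higher electron affinity than B, contrary to the simple trend — B's ns²np¹ configuration gives only a small electron affinity — the sparsely filled np subshell binds an added electron weakly.
Note the exception: S has a higher electron affinity than O, contrary to the simple trend — the compact 2p subshell of O repels the added electron more than S's larger 3p does.
Note the exception: K has a higher electron affinity than Ca, contrary to the simple trend — adding an electron to Ca (ns²) has to open a new, higher-energy np subshell, which is unfavourable.
Approximate values (kJ/mol): B 27, O 141, S 200, K 48, Ca 2, I 295.
So from lowest to highest: Ca < B < K < O < S < I.

Ca < B < K < O < S < I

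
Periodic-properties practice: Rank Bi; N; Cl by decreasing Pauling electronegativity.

Electronegativity increases across a period and decreases down a group, tracking effective nuclear charge and atomic size.
Here both period and group differ, so the two effects have to be weighed against each other.
N > Bi: they share group 15; the group trend gives N the larger value.
Cl > N: period and group pull opposite ways; the across-period shift dominates (3.16 vs 3.04).
For reference (Pauling): N 3.04, Cl 3.16, Bi 2.02.
So from highest to lowest: Cl > N > Bi.

Cl, N, Bi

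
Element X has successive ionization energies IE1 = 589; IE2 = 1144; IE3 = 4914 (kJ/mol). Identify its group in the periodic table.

Group 2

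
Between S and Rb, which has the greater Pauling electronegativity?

S is in period 3, group 16; Rb is in period 5, group 1.
Atoms toward the upper right of the periodic table pull bonding electrons most strongly.
Neither a single period nor a single group — weigh both effects.
S > Rb: both effects reinforce here, so S is clearly the higher of the two.
Tabulated electronegativity (Pauling): S 2.58, Rb 0.82.
So S has the greater Pauling electronegativity (S > Rb).

S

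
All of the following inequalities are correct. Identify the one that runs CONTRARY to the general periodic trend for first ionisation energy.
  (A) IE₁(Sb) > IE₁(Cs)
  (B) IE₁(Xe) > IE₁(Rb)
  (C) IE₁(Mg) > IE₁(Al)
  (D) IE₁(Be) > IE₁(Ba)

The general trend: first ionisation energy increases across a period and decreases down a group.
(A) Sb (period 5, group 15) vs Cs (period 6, group 1): the stated order agrees with the simple trend.
(B) Xe (period 5, group 18) vs Rb (period 5, group 1): the stated order agrees with the simple trend.
(C) Mg (period 3, group 2) vs Al (period 3, group 13): the stated order contradicts the simple trend.
(D) Be (period 2, group 2) vs Ba (period 6, group 2): the stated order agrees with the simple trend.
The exception is (C): Al's single 3p electron is easier to remove than one from Mg's filled 3s².

(C)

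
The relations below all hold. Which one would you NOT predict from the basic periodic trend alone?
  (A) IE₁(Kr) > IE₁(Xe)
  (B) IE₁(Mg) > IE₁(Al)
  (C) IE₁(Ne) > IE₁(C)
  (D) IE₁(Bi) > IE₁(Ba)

(B)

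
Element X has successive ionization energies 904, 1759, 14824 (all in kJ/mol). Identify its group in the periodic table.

Group 2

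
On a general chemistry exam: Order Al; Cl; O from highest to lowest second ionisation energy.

O > Cl > Al

After 1 electron has been removed, what remains? Al⁺ still has 2 valence electrons; Cl⁺ still has 6 valence electrons; O⁺ still has 5 valence electrons.
All are still removing valence electrons, so compare the +1 ions as you would atoms: IE_2 generally rises across a period (higher Z_eff) and falls down a group (larger shell), subject to the usual subshell exceptions.
Valence configurations: Al⁺ [Ne]3s², Cl⁺ [Ne]3s²3p⁴, O⁺ [He]2s²2p³.
The numbers (kJ/mol): Al 1817, Cl 2298, O 3388.
Putting it together, IE_2: Al < Cl < O.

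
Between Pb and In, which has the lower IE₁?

In is in period 5, group 13; Pb is in period 6, group 14.
First ionization energy rises across a period (greater Z_eff holds electrons more tightly) and falls down a group (valence electrons are farther from the nucleus).
These sit on a diagonal, where the across-period and down-group effects partly cancel.
Pb > In: period and group pull opposite ways; the across-period shift dominates (716 vs 558 kJ/mol).
Tabulated first ionization energy (kJ/mol): In 558, Pb 716.
So In has the lower IE₁ (In < Pb).

In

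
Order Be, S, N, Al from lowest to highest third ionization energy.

Al, S, N, Be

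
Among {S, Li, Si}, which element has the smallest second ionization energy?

Consider each +1 ion: S⁺ still has 5 valence electrons; Li⁺ is the bare [He] core; Si⁺ still has 3 valence electrons.
Core electrons are held far more tightly than valence electrons, so Li tops the IE_2 order.
Valence configurations: S⁺ [Ne]3s²3p³, Si⁺ [Ne]3s²3p¹.
The numbers (kJ/mol): S 2252, Li 7298, Si 1577.
Putting it together, IE_2: Si < S < Li.

Si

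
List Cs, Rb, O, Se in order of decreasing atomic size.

O is in period 2, group 16; Se is in period 4, group 16; Rb is in period 5, group 1; Cs is in period 6, group 1.
Radius decreases left→right (rising Z_eff, same n) and increases top→bottom (higher n).
Here both period and group differ, so the two effects have to be weighed against each other.
Se > O: Se sits below O in group 16, so the down-group effect alone puts Se larger.
Rb > Se: both effects reinforce here, so Rb is clearly the larger of the two.
Cs > Rb: Cs sits below Rb in group 1, so the down-group effect alone puts Cs larger.
For reference (pm): O 63, Se 116, Rb 210, Cs 232.
So from largest to smallest: Cs > Rb > Se > O.

Cs > Rb > Se > O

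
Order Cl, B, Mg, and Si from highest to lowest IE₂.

After 1 electron has been removed, what remains? Cl⁺ still has 6 valence electrons; B⁺ still has 2 valence electrons; Mg⁺ still has 1 valence electron; Si⁺ still has 3 valence electrons.
All are still removing valence electrons, so compare the +1 ions as you would atoms: IE_2 generally rises across a period (higher Z_eff) and falls down a group (larger shell), subject to the usual subshell exceptions.
Valence configurations: Cl⁺ [Ne]3s²3p⁴, B⁺ [He]2s², Mg⁺ [Ne]3s¹, Si⁺ [Ne]3s²3p¹.
Approximate IE_2 values (kJ/mol): Cl 2298, B 2427, Mg 1451, Si 1577.
Putting it together, IE_2: Mg < Si < Cl < B.

B > Cl > Si > Mg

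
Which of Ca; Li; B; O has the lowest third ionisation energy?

The third ionization energy removes an electron from the +2 ion. For each element: Ca²⁺ is the bare [Ar] core; Li²⁺ is already 1 electron into the core; B²⁺ still has 1 valence electron; O²⁺ still has 4 valence electrons.
Usually core removal costs more than valence removal, but here the competition is close: a tightly held n=2 valence electron can cost more to remove than an n=3 core electron, so the actual values have to decide it.
Valence configurations: B²⁺ [He]2s¹, O²⁺ [He]2s²2p².
Tabulated IE_3 (kJ/mol): Ca 4912, Li 11815, B 3660, O 5300.
Putting it together, IE_3: B < Ca < O < Li.

B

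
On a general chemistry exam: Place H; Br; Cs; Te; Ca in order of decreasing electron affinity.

H is in period 1, group 1; Ca is in period 4, group 2; Br is in period 4, group 17; Te is in period 5, group 16; Cs is in period 6, group 1.
Electron affinity generally becomes more exothermic across a period toward the halogens and less exothermic down a group.
Neither a single period nor a single group — weigh both effects.
Cs > Ca: this pair runs against the simple trend — see the exception note.
H > Cs: they share group 1; the group trend gives H the larger value.
Te > H: the two effects oppose for this pair; the across-period effect wins (190 vs 73 kJ/mol).
Br > Te: relative to Te, both the across-period and down-group shifts push Br's electron affinity up.
Note the exception: Cs has a higher electron affinity than Ca, contrary to the simple trend — adding an electron to Ca (ns²) has to open a new, higher-energy np subshell, which is unfavourable.
Approximate values (kJ/mol): H 73, Ca 2, Br 325, Te 190, Cs 46.
So from highest to lowest: Br > Te > H > Cs > Ca.

Br > Te > H > Cs > Ca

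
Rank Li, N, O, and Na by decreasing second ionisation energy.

Li > Na > O > N

IE_2 is the cost of taking one more electron from the +1 cation: Li⁺ is the bare [He] core; N⁺ still has 4 valence electrons; O⁺ still has 5 valence electrons; Na⁺ is the bare [Ne] core.
Breaking into a closed-shell core is much more expensive than removing a leftover valence electron — Na and Li have the largest IE_2 here.
Valence configurations: N⁺ [He]2s²2p², O⁺ [He]2s²2p³.
Tabulated IE_2 (kJ/mol): Li 7298, N 2856, O 3388, Na 4562.
Putting it together, IE_2: N < O < Na < Li.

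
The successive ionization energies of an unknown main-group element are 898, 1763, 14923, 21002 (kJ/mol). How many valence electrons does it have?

2

Look for the largest jump between consecutive ionization energies: IE3/IE2 ≈ 8.5, far larger than any earlier ratio.
That jump marks the point where a core electron is being removed. So the atom has 2 valence electrons.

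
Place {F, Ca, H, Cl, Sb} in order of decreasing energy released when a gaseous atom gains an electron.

Cl > F > Sb > H > Ca

H is in period 1, group 1; F is in period 2, group 17; Cl is in period 3, group 17; Ca is in period 4, group 2; Sb is in period 5, group 15.
Electron affinity generally becomes more exothermic across a period toward the halogens and less exothermic down a group.
These span different periods and groups, so the two trends combine.
H > Ca: the two effects oppose for this pair; the down-group effect wins (73 vs 2 kJ/mol).
Sb > H: period and group pull opposite ways; the across-period shift dominates (103 vs 73 kJ/mol).
F > Sb: both effects reinforce here, so F is clearly the higher of the two.
Cl > F: this pair runs against the simple trend — see the exception note.
Note the exception: Cl has a higher electron affinity than F, contrary to the simple trend — F's small 2p subshell makes the incoming electron feel strong e⁻–e⁻ repulsion, so Cl actually releases more energy on gaining an electron.
Tabulated electron affinity (kJ/mol): H 73, F 328, Cl 349, Ca 2, Sb 103.
So from highest to lowest: Cl > F > Sb > H > Ca.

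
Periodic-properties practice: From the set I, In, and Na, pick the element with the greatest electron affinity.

Na is in period 3, group 1; In is in period 5, group 13; I is in period 5, group 17.
EA tends to increase across a period and decrease down a group, though the pattern is less regular than for IE or radius.
Here both period and group differ, so the two effects have to be weighed against each other.
Na > In: period and group pull opposite ways; the down-group shift dominates (53 vs 29 kJ/mol).
I > Na: period and group pull opposite ways; the across-period shift dominates (295 vs 53 kJ/mol).
For reference (kJ/mol): Na 53, In 29, I 295.
The greatest electron affinity among these belongs to I.

I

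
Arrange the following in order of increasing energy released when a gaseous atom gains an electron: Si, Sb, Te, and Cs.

Cs, Sb, Si, Te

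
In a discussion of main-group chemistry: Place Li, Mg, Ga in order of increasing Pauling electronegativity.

Li is in period 2, group 1; Mg is in period 3, group 2; Ga is in period 4, group 13.
Electronegativity increases across a period and decreases down a group, tracking effective nuclear charge and atomic size.
These sit on a diagonal, where the across-period and down-group effects partly cancel.
Mg > Li: period and group pull opposite ways; the across-period shift dominates (1.31 vs 0.98).
Ga > Mg: the two effects oppose for this pair; the across-period effect wins (1.81 vs 1.31).
Approximate values (Pauling): Li 0.98, Mg 1.31, Ga 1.81.
So from lowest to highest: Li < Mg < Ga.

Li < Mg < Ga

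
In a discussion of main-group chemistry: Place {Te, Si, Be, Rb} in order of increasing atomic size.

Be < Si < Te < Rb

Be is in period 2, group 2; Si is in period 3, group 14; Rb is in period 5, group 1; Te is in period 5, group 16.
Atomic radius shrinks across a period as nuclear charge pulls the same shell inward, and grows down a group as new shells are added.
These span different periods and groups, so the two trends combine.
Si > Be: period and group pull opposite ways; the down-group shift dominates (116 vs 102 pm).
Te > Si: the two effects oppose for this pair; the down-group effect wins (136 vs 116 pm).
Rb > Te: both are in period 5; the period trend gives Rb the larger value.
Approximate values (pm): Be 102, Si 116, Rb 210, Te 136.
So from smallest to largest: Be < Si < Te < Rb.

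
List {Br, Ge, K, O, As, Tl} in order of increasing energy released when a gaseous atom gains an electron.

O is in period 2, group 16; K is in period 4, group 1; Ge is in period 4, group 14; As is in period 4, group 15; Br is in period 4, group 17; Tl is in period 6, group 13.
Atoms with high Z_eff and room in the valence shell (especially the halogens) have the most exothermic electron affinities.
Neither a single period nor a single group — weigh both effects.
K > Tl: period and group pull opposite ways; the down-group shift dominates (48 vs 19 kJ/mol).
As > K: both are in period 4; the period trend gives As the larger value.
Ge > As: this pair runs against the simple trend — see the exception note.
O > Ge: both effects reinforce here, so O is clearly the higher of the two.
Br > O: period and group pull opposite ways; the across-period shift dominates (325 vs 141 kJ/mol).
Note the exception: Ge has a higher electron affinity than As, contrary to the simple trend — adding an electron to As's half-filled 4p³ is unfavourable, so Ge (4p²) has the more exothermic EA.
Tabulated electron affinity (kJ/mol): O 141, K 48, Ge 119, As 78, Br 325, Tl 19.
So from lowest to highest: Tl < K < As < Ge < O < Br.

Tl < K < As < Ge < O < Br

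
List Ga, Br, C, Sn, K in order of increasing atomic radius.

C is in period 2, group 14; K is in period 4, group 1; Ga is in period 4, group 13; Br is in period 4, group 17; Sn is in period 5, group 14.
Across a period the added protons contract the valence shell; down a group each new principal shell makes the atom larger.
These span different periods and groups, so the two trends combine.
Br > C: the two effects oppose for this pair; the down-group effect wins (114 vs 75 pm).
Ga > Br: both are in period 4; the period trend gives Ga the larger value.
Sn > Ga: period and group pull opposite ways; the down-group shift dominates (140 vs 124 pm).
K > Sn: the two effects oppose for this pair; the across-period effect wins (196 vs 140 pm).
Approximate values (pm): C 75, K 196, Ga 124, Br 114, Sn 140.
So from smallest to largest: C < Br < Ga < Sn < K.

C < Br < Ga < Sn < K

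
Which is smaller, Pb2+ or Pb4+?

Pb4+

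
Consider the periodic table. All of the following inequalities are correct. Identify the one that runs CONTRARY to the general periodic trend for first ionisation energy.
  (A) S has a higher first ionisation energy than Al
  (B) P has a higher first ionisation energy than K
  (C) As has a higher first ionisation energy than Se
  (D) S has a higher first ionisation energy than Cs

(C)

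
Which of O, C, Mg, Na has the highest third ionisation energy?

Mg

IE_3 is the cost of taking one more electron from the +2 cation: O²⁺ still has 4 valence electrons; C²⁺ still has 2 valence electrons; Mg²⁺ is the bare [Ne] core; Na²⁺ is already 1 electron into the core.
Pulling an electron out of a noble-gas core costs far more than removing a remaining valence electron, so Na and Mg sit at the high end of IE_3.
Valence configurations: O²⁺ [He]2s²2p², C²⁺ [He]2s².
The numbers (kJ/mol): O 5300, C 4620, Mg 7733, Na 6910.
Overall IE_3 order: C < O < Na < Mg.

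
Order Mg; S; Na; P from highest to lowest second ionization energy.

IE_2 is the cost of taking one more electron from the +1 cation: Mg⁺ still has 1 valence electron; S⁺ still has 5 valence electrons; Na⁺ is the bare [Ne] core; P⁺ still has 4 valence electrons.
Pulling an electron out of a noble-gas core costs far more than removing a remaining valence electron, so Na sits at the high end of IE_2.
Valence configurations: Mg⁺ [Ne]3s¹, S⁺ [Ne]3s²3p³, P⁺ [Ne]3s²3p².
Tabulated IE_2 (kJ/mol): Mg 1451, S 2252, Na 4562, P 1907.
Overall IE_2 order: Mg < P < S < Na.

Na > S > P > Mg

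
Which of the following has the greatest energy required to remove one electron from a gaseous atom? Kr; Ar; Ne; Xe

Ne

Ne is in period 2, group 18; Ar is in period 3, group 18; Kr is in period 4, group 18; Xe is in period 5, group 18.
First ionization energy rises across a period (greater Z_eff holds electrons more tightly) and falls down a group (valence electrons are farther from the nucleus).
All are in group 18, so first ionization energy increases up the group.
The greatest energy required to remove one electron from a gaseous atom among these belongs to Ne.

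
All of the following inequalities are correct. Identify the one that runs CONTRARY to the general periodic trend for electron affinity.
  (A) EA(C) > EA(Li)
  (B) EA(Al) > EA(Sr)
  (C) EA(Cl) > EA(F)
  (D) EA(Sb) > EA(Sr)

The general trend: electron affinity increases across a period and decreases down a group.
(A) C (period 2, group 14) vs Li (period 2, group 1): the stated order agrees with the simple trend.
(B) Al (period 3, group 13) vs Sr (period 5, group 2): the stated order agrees with the simple trend.
(C) Cl (period 3, group 17) vs F (period 2, group 17): the stated order contradicts the simple trend.
(D) Sb (period 5, group 15) vs Sr (period 5, group 2): the stated order agrees with the simple trend.
The exception is (C): F's small 2p subshell makes the incoming electron feel strong e⁻–e⁻ repulsion, so Cl actually releases more energy on gaining an electron.

(C)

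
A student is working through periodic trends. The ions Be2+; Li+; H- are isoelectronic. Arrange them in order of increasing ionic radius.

Be2+ < Li+ < H-

All of these have 2 electrons, so size is governed by nuclear charge alone: the more protons, the stronger the pull on the same electron cloud, and the smaller the ion.
Nuclear charges: Be2+ (Z=4), Li+ (Z=3), H- (Z=1).
Smallest to largest: Be2+ < Li+ < H-.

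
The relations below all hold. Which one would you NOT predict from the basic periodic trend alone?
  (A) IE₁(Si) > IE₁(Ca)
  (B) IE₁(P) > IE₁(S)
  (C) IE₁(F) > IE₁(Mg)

(B)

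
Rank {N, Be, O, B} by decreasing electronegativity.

O, N, B, Be

Be is in period 2, group 2; B is in period 2, group 13; N is in period 2, group 15; O is in period 2, group 16.
Electronegativity increases across a period and decreases down a group, tracking effective nuclear charge and atomic size.
All lie in period 2, so electronegativity increases left to right.
So from highest to lowest: O > N > B > Be.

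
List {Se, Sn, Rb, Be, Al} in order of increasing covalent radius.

Be, Se, Al, Sn, Rb

Be is in period 2, group 2; Al is in period 3, group 13; Se is in period 4, group 16; Rb is in period 5, group 1; Sn is in period 5, group 14.
Moving right in a period, electrons are added to the same shell under a stronger nuclear pull, so atoms get smaller; moving down, a new shell is opened and atoms get larger.
These span different periods and groups, so the two trends combine.
Se > Be: the two effects oppose for this pair; the down-group effect wins (116 vs 102 pm).
Al > Se: period and group pull opposite ways; the across-period shift dominates (126 vs 116 pm).
Sn > Al: period and group pull opposite ways; the down-group shift dominates (140 vs 126 pm).
Rb > Sn: Rb lies to the left of Sn in period 5, so the across-period effect alone puts Rb larger.
For reference (pm): Be 102, Al 126, Se 116, Rb 210, Sn 140.
So from smallest to largest: Be < Se < Al < Sn < Rb.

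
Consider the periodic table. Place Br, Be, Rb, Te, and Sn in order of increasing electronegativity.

Rb < Be < Sn < Te < Br

Be is in period 2, group 2; Br is in period 4, group 17; Rb is in period 5, group 1; Sn is in period 5, group 14; Te is in period 5, group 16.
EN rises left→right (higher Z_eff, smaller atoms) and falls top→bottom (larger, more shielded atoms).
Neither a single period nor a single group — weigh both effects.
Be > Rb: both effects reinforce here, so Be is clearly the higher of the two.
Sn > Be: the two effects oppose for this pair; the across-period effect wins (1.96 vs 1.57).
Te > Sn: Te lies to the right of Sn in period 5, so the across-period effect alone puts Te higher.
Br > Te: relative to Te, both the across-period and down-group shifts push Br's electronegativity up.
For reference (Pauling): Be 1.57, Br 2.96, Rb 0.82, Sn 1.96, Te 2.10.
So from lowest to highest: Rb < Be < Sn < Te < Br.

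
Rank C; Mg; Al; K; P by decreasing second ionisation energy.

The second ionization energy removes an electron from the +1 ion. For each element: C⁺ still has 3 valence electrons; Mg⁺ still has 1 valence electron; Al⁺ still has 2 valence electrons; K⁺ is the bare [Ar] core; P⁺ still has 4 valence electrons.
Pulling an electron out of a noble-gas core costs far more than removing a remaining valence electron, so K sits at the high end of IE_2.
Valence configurations: C⁺ [He]2s²2p¹, Mg⁺ [Ne]3s¹, Al⁺ [Ne]3s², P⁺ [Ne]3s²3p².
The numbers (kJ/mol): C 2353, Mg 1451, Al 1817, K 3052, P 1907.
Putting it together, IE_2: Mg < Al < P < C < K.

K > C > P > Al > Mg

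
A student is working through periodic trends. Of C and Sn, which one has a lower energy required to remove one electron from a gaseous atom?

Sn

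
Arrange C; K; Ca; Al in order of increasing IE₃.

Al, K, C, Ca

The third ionization energy removes an electron from the +2 ion. For each element: C²⁺ still has 2 valence electrons; K²⁺ is already 1 electron into the core; Ca²⁺ is the bare [Ar] core; Al²⁺ still has 1 valence electron.
Usually core removal costs more than valence removal, but here the competition is close: a tightly held n=2 valence electron can cost more to remove than an n=3 core electron, so the actual values have to decide it.
Valence configurations: C²⁺ [He]2s², Al²⁺ [Ne]3s¹.
Tabulated IE_3 (kJ/mol): C 4620, K 4420, Ca 4912, Al 2745.
Hence IE_3: Al < K < C < Ca.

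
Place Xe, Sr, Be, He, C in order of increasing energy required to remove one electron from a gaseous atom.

He is in period 1, group 18; Be is in period 2, group 2; C is in period 2, group 14; Sr is in period 5, group 2; Xe is in period 5, group 18.
Across a period the outer electron is held more tightly (higher IE₁); down a group it sits in a higher shell, more shielded, and comes off more easily.
Neither a single period nor a single group — weigh both effects.
Be > Sr: Be sits above Sr in group 2, so the down-group effect alone puts Be higher.
C > Be: C lies to the right of Be in period 2, so the across-period effect alone puts C higher.
Xe > C: the two effects oppose for this pair; the across-period effect wins (1170 vs 1086 kJ/mol).
He > Xe: they share group 18; the group trend gives He the larger value.
Approximate values (kJ/mol): He 2372, Be 900, C 1086, Sr 550, Xe 1170.
So from lowest to highest: Sr < Be < C < Xe < He.

Sr < Be < C < Xe < He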